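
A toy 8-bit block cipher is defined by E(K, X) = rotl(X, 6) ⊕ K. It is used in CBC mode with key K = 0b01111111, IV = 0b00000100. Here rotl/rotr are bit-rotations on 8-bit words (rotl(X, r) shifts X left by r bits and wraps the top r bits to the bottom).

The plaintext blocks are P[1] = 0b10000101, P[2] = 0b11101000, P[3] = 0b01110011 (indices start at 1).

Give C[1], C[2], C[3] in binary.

CBC encryption: C_i = E(K, P_i ⊕ C_{i−1}), with C_{0} = IV.
C[1]: P[1] ⊕ 0b00000100 = 0b10000001; E(K, 0b10000001) = 0b00011111.
C[2]: P[2] ⊕ 0b00011111 = 0b11110111; E(K, 0b11110111) = 0b10000010.
C[3]: P[3] ⊕ 0b10000010 = 0b11110001; E(K, 0b11110001) = 0b00000011.

C[1] = 0b00011111, C[2] = 0b10000010, C[3] = 0b00000011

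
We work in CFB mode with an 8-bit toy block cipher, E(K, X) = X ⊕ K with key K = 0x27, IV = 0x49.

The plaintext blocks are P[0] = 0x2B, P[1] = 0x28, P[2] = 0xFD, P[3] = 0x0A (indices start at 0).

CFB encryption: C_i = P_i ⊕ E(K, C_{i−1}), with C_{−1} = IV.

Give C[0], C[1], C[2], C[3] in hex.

C[0] = 0x45, C[1] = 0x4A, C[2] = 0x90, C[3] = 0xBD

C[0]: E(K, 0x49) = 0x6E; 0x2B ⊕ 0x6E = 0x45.
C[1]: E(K, 0x45) = 0x62; 0x28 ⊕ 0x62 = 0x4A.
C[2]: E(K, 0x4A) = 0x6D; 0xFD ⊕ 0x6D = 0x90.
C[3]: E(K, 0x90) = 0xB7; 0x0A ⊕ 0xB7 = 0xBD.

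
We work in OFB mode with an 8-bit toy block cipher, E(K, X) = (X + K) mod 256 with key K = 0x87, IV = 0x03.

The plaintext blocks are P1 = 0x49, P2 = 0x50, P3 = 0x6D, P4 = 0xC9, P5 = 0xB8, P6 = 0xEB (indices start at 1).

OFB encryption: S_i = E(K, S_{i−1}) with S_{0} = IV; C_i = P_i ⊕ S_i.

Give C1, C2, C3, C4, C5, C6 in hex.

C1: S = E(K, 0x03) = 0x8A; 0x49 ⊕ 0x8A = 0xC3.
C2: S = E(K, 0x8A) = 0x11; 0x50 ⊕ 0x11 = 0x41.
C3: S = E(K, 0x11) = 0x98; 0x6D ⊕ 0x98 = 0xF5.
C4: S = E(K, 0x98) = 0x1F; 0xC9 ⊕ 0x1F = 0xD6.
C5: S = E(K, 0x1F) = 0xA6; 0xB8 ⊕ 0xA6 = 0x1E.
C6: S = E(K, 0xA6) = 0x2D; 0xEB ⊕ 0x2D = 0xC6.

C1 = 0xC3, C2 = 0x41, C3 = 0xF5, C4 = 0xD6, C5 = 0x1E, C6 = 0xC6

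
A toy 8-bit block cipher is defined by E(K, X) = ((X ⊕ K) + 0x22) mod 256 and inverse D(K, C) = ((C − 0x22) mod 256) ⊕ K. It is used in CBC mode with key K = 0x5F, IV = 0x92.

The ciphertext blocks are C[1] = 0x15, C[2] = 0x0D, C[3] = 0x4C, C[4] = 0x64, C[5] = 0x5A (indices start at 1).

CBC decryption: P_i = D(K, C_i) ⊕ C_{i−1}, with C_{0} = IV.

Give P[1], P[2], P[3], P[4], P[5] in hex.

P[1] = 0x3E, P[2] = 0xA1, P[3] = 0x78, P[4] = 0x51, P[5] = 0x03

P[1]: D(K, 0x15) = 0xAC; 0xAC ⊕ 0x92 = 0x3E.
P[2]: D(K, 0x0D) = 0xB4; 0xB4 ⊕ 0x15 = 0xA1.
P[3]: D(K, 0x4C) = 0x75; 0x75 ⊕ 0x0D = 0x78.
P[4]: D(K, 0x64) = 0x1D; 0x1D ⊕ 0x4C = 0x51.
P[5]: D(K, 0x5A) = 0x67; 0x67 ⊕ 0x64 = 0x03.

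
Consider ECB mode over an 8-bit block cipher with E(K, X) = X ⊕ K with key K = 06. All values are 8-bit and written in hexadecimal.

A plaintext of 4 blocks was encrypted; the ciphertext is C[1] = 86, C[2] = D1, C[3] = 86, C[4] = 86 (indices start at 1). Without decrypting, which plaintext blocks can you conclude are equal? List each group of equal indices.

P[1] = P[3] = P[4]

ECB encrypts each block independently with the same key, so equal ciphertext blocks imply equal plaintext blocks.
C[1] = C[3] = C[4] = 86, so P[1] = P[3] = P[4].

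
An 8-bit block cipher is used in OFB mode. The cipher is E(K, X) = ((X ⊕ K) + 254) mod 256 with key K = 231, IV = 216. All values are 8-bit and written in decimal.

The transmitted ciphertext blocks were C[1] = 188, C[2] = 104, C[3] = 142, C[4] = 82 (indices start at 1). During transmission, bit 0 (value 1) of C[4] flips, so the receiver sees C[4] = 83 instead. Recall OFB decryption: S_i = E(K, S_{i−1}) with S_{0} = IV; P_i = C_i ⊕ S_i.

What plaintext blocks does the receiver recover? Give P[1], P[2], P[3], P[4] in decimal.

P[1] = 129, P[2] = 176, P[3] = 179, P[4] = 139

Only C[4] changed, to 83. In OFB, a change in C_i flips the same bit in P_i only; the keystream is unaffected. Decrypting the received ciphertext:
P[1]: S = E(K, 216) = 61; 188 ⊕ 61 = 129.
P[2]: S = E(K, 61) = 216; 104 ⊕ 216 = 176.
P[3]: S = E(K, 216) = 61; 142 ⊕ 61 = 179.
P[4]: S = E(K, 61) = 216; 83 ⊕ 216 = 139.
Blocks that differ from the original plaintext: P[4].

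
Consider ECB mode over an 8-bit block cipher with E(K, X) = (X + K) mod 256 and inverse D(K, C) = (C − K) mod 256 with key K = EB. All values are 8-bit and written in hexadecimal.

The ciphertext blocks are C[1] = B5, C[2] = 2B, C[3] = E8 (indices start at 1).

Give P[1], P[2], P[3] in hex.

ECB decryption: P_i = D(K, C_i).
P[1]: D(K, B5) = CA.
P[2]: D(K, 2B) = 40.
P[3]: D(K, E8) = FD.

P[1] = CA, P[2] = 40, P[3] = FD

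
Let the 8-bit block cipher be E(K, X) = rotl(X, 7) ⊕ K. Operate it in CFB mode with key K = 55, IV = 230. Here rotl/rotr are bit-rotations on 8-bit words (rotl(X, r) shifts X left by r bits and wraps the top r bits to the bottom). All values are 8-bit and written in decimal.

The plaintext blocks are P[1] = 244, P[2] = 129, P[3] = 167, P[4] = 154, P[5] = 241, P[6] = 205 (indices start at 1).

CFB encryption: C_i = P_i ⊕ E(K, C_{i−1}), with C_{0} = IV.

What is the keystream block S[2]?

C[1]: E(K, 230) = 68; 244 ⊕ 68 = 176.
C[2]: E(K, 176) = 111; 129 ⊕ 111 = 238.
So S[2] = 111.

111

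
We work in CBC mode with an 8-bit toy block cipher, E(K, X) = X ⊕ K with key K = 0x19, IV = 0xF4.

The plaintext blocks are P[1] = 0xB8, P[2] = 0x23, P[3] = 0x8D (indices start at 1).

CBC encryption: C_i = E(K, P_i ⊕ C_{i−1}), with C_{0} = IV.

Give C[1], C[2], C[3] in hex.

C[1]: P[1] ⊕ 0xF4 = 0x4C; E(K, 0x4C) = 0x55.
C[2]: P[2] ⊕ 0x55 = 0x76; E(K, 0x76) = 0x6F.
C[3]: P[3] ⊕ 0x6F = 0xE2; E(K, 0xE2) = 0xFB.

C[1] = 0x55, C[2] = 0x6F, C[3] = 0xFB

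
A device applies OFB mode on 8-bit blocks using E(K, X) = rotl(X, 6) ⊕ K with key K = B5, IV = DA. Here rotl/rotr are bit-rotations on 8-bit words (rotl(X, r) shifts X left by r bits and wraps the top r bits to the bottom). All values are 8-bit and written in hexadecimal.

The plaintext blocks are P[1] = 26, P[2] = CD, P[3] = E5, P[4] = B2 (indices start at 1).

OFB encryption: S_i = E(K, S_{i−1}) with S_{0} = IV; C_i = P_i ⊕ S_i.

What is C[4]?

C[1]: S = E(K, DA) = 03; 26 ⊕ 03 = 25.
C[2]: S = E(K, 03) = 75; CD ⊕ 75 = B8.
C[3]: S = E(K, 75) = E8; E5 ⊕ E8 = 0D.
C[4]: S = E(K, E8) = 8F; B2 ⊕ 8F = 3D.

C[4] = 3D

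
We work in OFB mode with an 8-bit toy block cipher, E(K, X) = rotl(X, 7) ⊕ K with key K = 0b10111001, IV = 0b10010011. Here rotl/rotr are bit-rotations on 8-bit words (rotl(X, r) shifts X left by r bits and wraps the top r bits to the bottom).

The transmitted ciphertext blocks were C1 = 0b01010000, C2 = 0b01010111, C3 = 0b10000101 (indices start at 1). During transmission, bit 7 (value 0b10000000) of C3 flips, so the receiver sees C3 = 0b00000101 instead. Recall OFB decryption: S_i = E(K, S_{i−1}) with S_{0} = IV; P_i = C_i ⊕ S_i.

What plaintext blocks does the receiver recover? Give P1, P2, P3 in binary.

Only C3 changed, to 0b00000101. In OFB, a change in C_i flips the same bit in P_i only; the keystream is unaffected. Decrypting the received ciphertext:
P1: S = E(K, 0b10010011) = 0b01110000; 0b01010000 ⊕ 0b01110000 = 0b00100000.
P2: S = E(K, 0b01110000) = 0b10000001; 0b01010111 ⊕ 0b10000001 = 0b11010110.
P3: S = E(K, 0b10000001) = 0b01111001; 0b00000101 ⊕ 0b01111001 = 0b01111100.
Blocks that differ from the original plaintext: P3.

P1 = 0b00100000, P2 = 0b11010110, P3 = 0b01111100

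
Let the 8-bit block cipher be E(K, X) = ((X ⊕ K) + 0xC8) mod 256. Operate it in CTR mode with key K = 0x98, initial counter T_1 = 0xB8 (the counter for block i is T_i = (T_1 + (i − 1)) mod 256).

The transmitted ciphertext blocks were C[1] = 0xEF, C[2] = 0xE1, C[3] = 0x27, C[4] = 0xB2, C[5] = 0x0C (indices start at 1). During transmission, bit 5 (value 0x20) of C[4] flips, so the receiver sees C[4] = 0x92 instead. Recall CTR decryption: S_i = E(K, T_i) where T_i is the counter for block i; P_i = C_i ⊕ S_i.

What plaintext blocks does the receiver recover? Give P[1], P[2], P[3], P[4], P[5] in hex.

Only C[4] changed, to 0x92. In CTR, a change in C_i flips the same bit in P_i only; the keystream is unaffected. Decrypting the received ciphertext:
P[1]: T = 0xB8, S = E(K, T) = 0xE8; 0xEF ⊕ 0xE8 = 0x07.
P[2]: T = 0xB9, S = E(K, T) = 0xE9; 0xE1 ⊕ 0xE9 = 0x08.
P[3]: T = 0xBA, S = E(K, T) = 0xEA; 0x27 ⊕ 0xEA = 0xCD.
P[4]: T = 0xBB, S = E(K, T) = 0xEB; 0x92 ⊕ 0xEB = 0x79.
P[5]: T = 0xBC, S = E(K, T) = 0xEC; 0x0C ⊕ 0xEC = 0xE0.
Blocks that differ from the original plaintext: P[4].

P[1] = 0x07, P[2] = 0x08, P[3] = 0xCD, P[4] = 0x79, P[5] = 0xE0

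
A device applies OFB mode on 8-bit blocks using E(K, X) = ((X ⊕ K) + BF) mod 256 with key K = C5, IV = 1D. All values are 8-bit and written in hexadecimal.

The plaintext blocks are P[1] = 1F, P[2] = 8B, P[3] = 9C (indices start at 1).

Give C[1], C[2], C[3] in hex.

C[1] = 88, C[2] = 9A, C[3] = 0F

OFB encryption: S_i = E(K, S_{i−1}) with S_{0} = IV; C_i = P_i ⊕ S_i.
C[1]: S = E(K, 1D) = 97; 1F ⊕ 97 = 88.
C[2]: S = E(K, 97) = 11; 8B ⊕ 11 = 9A.
C[3]: S = E(K, 11) = 93; 9C ⊕ 93 = 0F.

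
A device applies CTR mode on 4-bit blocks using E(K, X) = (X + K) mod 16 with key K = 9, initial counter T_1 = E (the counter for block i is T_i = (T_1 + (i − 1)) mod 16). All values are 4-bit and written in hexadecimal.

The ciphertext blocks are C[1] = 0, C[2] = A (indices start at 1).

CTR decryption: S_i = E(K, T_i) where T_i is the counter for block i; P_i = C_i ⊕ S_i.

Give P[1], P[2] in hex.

P[1]: T = E, S = E(K, T) = 7; 0 ⊕ 7 = 7.
P[2]: T = F, S = E(K, T) = 8; A ⊕ 8 = 2.

P[1] = 7, P[2] = 2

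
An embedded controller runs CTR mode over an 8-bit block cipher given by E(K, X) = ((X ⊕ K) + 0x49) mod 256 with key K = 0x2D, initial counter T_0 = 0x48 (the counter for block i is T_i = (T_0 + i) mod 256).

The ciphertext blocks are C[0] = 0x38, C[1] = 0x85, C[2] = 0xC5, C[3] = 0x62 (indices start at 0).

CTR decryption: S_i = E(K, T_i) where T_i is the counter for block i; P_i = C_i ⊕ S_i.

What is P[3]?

P[3]: T = 0x4B, S = E(K, T) = 0xAF; 0x62 ⊕ 0xAF = 0xCD.

P[3] = 0xCD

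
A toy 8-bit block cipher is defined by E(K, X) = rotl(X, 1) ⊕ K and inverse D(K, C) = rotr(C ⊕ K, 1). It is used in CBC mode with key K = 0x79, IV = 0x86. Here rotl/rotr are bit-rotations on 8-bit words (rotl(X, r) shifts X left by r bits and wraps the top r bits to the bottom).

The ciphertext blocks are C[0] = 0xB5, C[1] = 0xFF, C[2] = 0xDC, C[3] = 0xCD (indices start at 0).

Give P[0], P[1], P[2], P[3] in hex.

CBC decryption: P_i = D(K, C_i) ⊕ C_{i−1}, with C_{−1} = IV.
P[0]: D(K, 0xB5) = 0x66; 0x66 ⊕ 0x86 = 0xE0.
P[1]: D(K, 0xFF) = 0x43; 0x43 ⊕ 0xB5 = 0xF6.
P[2]: D(K, 0xDC) = 0xD2; 0xD2 ⊕ 0xFF = 0x2D.
P[3]: D(K, 0xCD) = 0x5A; 0x5A ⊕ 0xDC = 0x86.

P[0] = 0xE0, P[1] = 0xF6, P[2] = 0x2D, P[3] = 0x86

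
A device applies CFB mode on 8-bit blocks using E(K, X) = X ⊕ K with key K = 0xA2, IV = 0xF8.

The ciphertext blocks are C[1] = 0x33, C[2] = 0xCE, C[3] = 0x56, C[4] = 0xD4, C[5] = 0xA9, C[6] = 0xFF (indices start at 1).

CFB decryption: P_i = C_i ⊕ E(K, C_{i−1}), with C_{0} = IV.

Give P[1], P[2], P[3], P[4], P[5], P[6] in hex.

P[1] = 0x69, P[2] = 0x5F, P[3] = 0x3A, P[4] = 0x20, P[5] = 0xDF, P[6] = 0xF4

P[1]: E(K, 0xF8) = 0x5A; 0x33 ⊕ 0x5A = 0x69.
P[2]: E(K, 0x33) = 0x91; 0xCE ⊕ 0x91 = 0x5F.
P[3]: E(K, 0xCE) = 0x6C; 0x56 ⊕ 0x6C = 0x3A.
P[4]: E(K, 0x56) = 0xF4; 0xD4 ⊕ 0xF4 = 0x20.
P[5]: E(K, 0xD4) = 0x76; 0xA9 ⊕ 0x76 = 0xDF.
P[6]: E(K, 0xA9) = 0x0B; 0xFF ⊕ 0x0B = 0xF4.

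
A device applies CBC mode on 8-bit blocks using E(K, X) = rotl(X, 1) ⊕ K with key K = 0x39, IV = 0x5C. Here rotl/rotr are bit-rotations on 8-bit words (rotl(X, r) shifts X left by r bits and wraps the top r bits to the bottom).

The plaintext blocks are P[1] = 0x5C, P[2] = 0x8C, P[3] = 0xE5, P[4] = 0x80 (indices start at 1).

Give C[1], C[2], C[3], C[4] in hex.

C[1] = 0x39, C[2] = 0x52, C[3] = 0x56, C[4] = 0x94

CBC encryption: C_i = E(K, P_i ⊕ C_{i−1}), with C_{0} = IV.
C[1]: P[1] ⊕ 0x5C = 0x00; E(K, 0x00) = 0x39.
C[2]: P[2] ⊕ 0x39 = 0xB5; E(K, 0xB5) = 0x52.
C[3]: P[3] ⊕ 0x52 = 0xB7; E(K, 0xB7) = 0x56.
C[4]: P[4] ⊕ 0x56 = 0xD6; E(K, 0xD6) = 0x94.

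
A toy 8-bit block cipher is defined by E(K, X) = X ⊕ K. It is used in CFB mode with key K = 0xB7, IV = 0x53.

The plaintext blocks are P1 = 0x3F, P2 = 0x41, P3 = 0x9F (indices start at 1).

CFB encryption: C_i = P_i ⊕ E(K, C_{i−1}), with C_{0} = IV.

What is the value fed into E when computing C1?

C1: E(K, 0x53) = 0xE4; 0x3F ⊕ 0xE4 = 0xDB.
So the input to E for block 1 is 0x53.

0x53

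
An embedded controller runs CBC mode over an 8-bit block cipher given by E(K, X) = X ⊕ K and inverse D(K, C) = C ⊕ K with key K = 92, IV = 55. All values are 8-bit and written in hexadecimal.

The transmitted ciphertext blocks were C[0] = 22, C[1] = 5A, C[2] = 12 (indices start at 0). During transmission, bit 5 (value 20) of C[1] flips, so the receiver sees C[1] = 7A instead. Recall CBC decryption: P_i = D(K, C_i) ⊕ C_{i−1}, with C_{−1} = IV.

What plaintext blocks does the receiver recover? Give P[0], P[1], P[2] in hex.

Only C[1] changed, to 7A. In CBC, a change in C_i garbles P_i and flips the same bit in P_{i+1}. Decrypting the received ciphertext:
P[0]: D(K, 22) = B0; B0 ⊕ 55 = E5.
P[1]: D(K, 7A) = E8; E8 ⊕ 22 = CA.
P[2]: D(K, 12) = 80; 80 ⊕ 7A = FA.
Blocks that differ from the original plaintext: P[1], P[2].

P[0] = E5, P[1] = CA, P[2] = FA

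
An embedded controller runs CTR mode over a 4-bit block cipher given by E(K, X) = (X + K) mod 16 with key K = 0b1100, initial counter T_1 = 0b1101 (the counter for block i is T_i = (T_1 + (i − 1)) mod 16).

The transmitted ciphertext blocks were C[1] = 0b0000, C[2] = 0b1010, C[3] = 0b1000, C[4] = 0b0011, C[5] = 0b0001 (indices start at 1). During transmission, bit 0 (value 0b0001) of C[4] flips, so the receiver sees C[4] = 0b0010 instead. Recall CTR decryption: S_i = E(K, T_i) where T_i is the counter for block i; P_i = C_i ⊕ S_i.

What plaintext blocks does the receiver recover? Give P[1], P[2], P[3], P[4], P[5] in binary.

Only C[4] changed, to 0b0010. In CTR, a change in C_i flips the same bit in P_i only; the keystream is unaffected. Decrypting the received ciphertext:
P[1]: T = 0b1101, S = E(K, T) = 0b1001; 0b0000 ⊕ 0b1001 = 0b1001.
P[2]: T = 0b1110, S = E(K, T) = 0b1010; 0b1010 ⊕ 0b1010 = 0b0000.
P[3]: T = 0b1111, S = E(K, T) = 0b1011; 0b1000 ⊕ 0b1011 = 0b0011.
P[4]: T = 0b0000, S = E(K, T) = 0b1100; 0b0010 ⊕ 0b1100 = 0b1110.
P[5]: T = 0b0001, S = E(K, T) = 0b1101; 0b0001 ⊕ 0b1101 = 0b1100.
Blocks that differ from the original plaintext: P[4].

P[1] = 0b1001, P[2] = 0b0000, P[3] = 0b0011, P[4] = 0b1110, P[5] = 0b1100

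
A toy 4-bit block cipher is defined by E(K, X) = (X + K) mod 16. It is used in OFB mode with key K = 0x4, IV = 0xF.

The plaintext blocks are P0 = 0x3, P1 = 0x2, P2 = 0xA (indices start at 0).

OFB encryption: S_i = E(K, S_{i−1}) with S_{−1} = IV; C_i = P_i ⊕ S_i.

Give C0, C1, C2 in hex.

C0 = 0x0, C1 = 0x5, C2 = 0x1

C0: S = E(K, 0xF) = 0x3; 0x3 ⊕ 0x3 = 0x0.
C1: S = E(K, 0x3) = 0x7; 0x2 ⊕ 0x7 = 0x5.
C2: S = E(K, 0x7) = 0xB; 0xA ⊕ 0xB = 0x1.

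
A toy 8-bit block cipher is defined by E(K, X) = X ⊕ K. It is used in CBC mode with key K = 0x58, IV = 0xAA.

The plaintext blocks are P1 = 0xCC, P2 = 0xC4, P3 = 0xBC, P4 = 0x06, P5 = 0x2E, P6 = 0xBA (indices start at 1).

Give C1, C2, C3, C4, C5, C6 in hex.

C1 = 0x3E, C2 = 0xA2, C3 = 0x46, C4 = 0x18, C5 = 0x6E, C6 = 0x8C

CBC encryption: C_i = E(K, P_i ⊕ C_{i−1}), with C_{0} = IV.
C1: P1 ⊕ 0xAA = 0x66; E(K, 0x66) = 0x3E.
C2: P2 ⊕ 0x3E = 0xFA; E(K, 0xFA) = 0xA2.
C3: P3 ⊕ 0xA2 = 0x1E; E(K, 0x1E) = 0x46.
C4: P4 ⊕ 0x46 = 0x40; E(K, 0x40) = 0x18.
C5: P5 ⊕ 0x18 = 0x36; E(K, 0x36) = 0x6E.
C6: P6 ⊕ 0x6E = 0xD4; E(K, 0xD4) = 0x8C.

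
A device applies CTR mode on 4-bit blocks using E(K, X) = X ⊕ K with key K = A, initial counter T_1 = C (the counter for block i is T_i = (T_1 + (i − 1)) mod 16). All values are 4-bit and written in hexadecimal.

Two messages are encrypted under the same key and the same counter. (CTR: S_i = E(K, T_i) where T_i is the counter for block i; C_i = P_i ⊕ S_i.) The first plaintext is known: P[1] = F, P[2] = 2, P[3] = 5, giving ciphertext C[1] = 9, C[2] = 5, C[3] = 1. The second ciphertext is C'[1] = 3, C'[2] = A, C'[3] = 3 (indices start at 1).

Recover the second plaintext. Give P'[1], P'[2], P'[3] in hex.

P'[1] = 5, P'[2] = D, P'[3] = 7

In CTR with a reused counter, both messages share the same keystream S_i, so C_i ⊕ C'_i = P_i ⊕ P'_i and thus P'_i = P_i ⊕ C_i ⊕ C'_i.
P'[1]: F ⊕ 9 ⊕ 3 = 5.
P'[2]: 2 ⊕ 5 ⊕ A = D.
P'[3]: 5 ⊕ 1 ⊕ 3 = 7.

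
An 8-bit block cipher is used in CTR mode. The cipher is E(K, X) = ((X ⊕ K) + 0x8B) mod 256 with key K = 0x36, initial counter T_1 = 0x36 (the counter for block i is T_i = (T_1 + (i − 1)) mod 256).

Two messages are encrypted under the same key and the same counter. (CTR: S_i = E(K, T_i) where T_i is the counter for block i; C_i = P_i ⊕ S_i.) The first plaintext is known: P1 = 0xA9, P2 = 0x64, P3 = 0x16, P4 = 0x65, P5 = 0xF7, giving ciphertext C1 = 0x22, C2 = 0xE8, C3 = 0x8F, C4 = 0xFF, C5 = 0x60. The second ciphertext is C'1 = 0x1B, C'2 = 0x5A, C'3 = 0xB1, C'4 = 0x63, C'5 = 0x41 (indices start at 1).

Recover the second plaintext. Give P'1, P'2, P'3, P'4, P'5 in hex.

P'1 = 0x90, P'2 = 0xD6, P'3 = 0x28, P'4 = 0xF9, P'5 = 0xD6

In CTR with a reused counter, both messages share the same keystream S_i, so C_i ⊕ C'_i = P_i ⊕ P'_i and thus P'_i = P_i ⊕ C_i ⊕ C'_i.
P'1: 0xA9 ⊕ 0x22 ⊕ 0x1B = 0x90.
P'2: 0x64 ⊕ 0xE8 ⊕ 0x5A = 0xD6.
P'3: 0x16 ⊕ 0x8F ⊕ 0xB1 = 0x28.
P'4: 0x65 ⊕ 0xFF ⊕ 0x63 = 0xF9.
P'5: 0xF7 ⊕ 0x60 ⊕ 0x41 = 0xD6.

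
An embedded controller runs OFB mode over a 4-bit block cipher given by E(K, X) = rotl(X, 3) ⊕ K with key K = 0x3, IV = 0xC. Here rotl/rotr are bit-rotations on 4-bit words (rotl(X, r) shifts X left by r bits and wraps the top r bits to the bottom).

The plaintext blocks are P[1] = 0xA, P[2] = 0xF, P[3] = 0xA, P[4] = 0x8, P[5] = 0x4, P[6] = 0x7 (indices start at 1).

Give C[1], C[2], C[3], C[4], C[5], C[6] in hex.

C[1] = 0xF, C[2] = 0x6, C[3] = 0x5, C[4] = 0x4, C[5] = 0x1, C[6] = 0xE

OFB encryption: S_i = E(K, S_{i−1}) with S_{0} = IV; C_i = P_i ⊕ S_i.
C[1]: S = E(K, 0xC) = 0x5; 0xA ⊕ 0x5 = 0xF.
C[2]: S = E(K, 0x5) = 0x9; 0xF ⊕ 0x9 = 0x6.
C[3]: S = E(K, 0x9) = 0xF; 0xA ⊕ 0xF = 0x5.
C[4]: S = E(K, 0xF) = 0xC; 0x8 ⊕ 0xC = 0x4.
C[5]: S = E(K, 0xC) = 0x5; 0x4 ⊕ 0x5 = 0x1.
C[6]: S = E(K, 0x5) = 0x9; 0x7 ⊕ 0x9 = 0xE.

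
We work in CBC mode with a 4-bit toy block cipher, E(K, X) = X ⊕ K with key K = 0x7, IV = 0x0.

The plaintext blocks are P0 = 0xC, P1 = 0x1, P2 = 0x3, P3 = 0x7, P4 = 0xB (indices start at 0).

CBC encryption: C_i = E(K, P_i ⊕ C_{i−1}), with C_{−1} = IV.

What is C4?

C4 = 0x5

C0: P0 ⊕ 0x0 = 0xC; E(K, 0xC) = 0xB.
C1: P1 ⊕ 0xB = 0xA; E(K, 0xA) = 0xD.
C2: P2 ⊕ 0xD = 0xE; E(K, 0xE) = 0x9.
C3: P3 ⊕ 0x9 = 0xE; E(K, 0xE) = 0x9.
C4: P4 ⊕ 0x9 = 0x2; E(K, 0x2) = 0x5.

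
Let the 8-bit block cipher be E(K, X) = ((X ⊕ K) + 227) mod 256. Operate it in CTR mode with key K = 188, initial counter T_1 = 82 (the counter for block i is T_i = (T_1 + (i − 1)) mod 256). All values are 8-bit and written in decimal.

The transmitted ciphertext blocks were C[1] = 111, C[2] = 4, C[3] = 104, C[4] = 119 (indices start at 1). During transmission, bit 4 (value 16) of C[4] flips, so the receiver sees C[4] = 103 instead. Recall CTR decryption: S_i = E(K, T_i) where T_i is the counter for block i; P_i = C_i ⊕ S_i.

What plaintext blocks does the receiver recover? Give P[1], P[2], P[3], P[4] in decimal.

P[1] = 190, P[2] = 214, P[3] = 163, P[4] = 171

Only C[4] changed, to 103. In CTR, a change in C_i flips the same bit in P_i only; the keystream is unaffected. Decrypting the received ciphertext:
P[1]: T = 82, S = E(K, T) = 209; 111 ⊕ 209 = 190.
P[2]: T = 83, S = E(K, T) = 210; 4 ⊕ 210 = 214.
P[3]: T = 84, S = E(K, T) = 203; 104 ⊕ 203 = 163.
P[4]: T = 85, S = E(K, T) = 204; 103 ⊕ 204 = 171.
Blocks that differ from the original plaintext: P[4].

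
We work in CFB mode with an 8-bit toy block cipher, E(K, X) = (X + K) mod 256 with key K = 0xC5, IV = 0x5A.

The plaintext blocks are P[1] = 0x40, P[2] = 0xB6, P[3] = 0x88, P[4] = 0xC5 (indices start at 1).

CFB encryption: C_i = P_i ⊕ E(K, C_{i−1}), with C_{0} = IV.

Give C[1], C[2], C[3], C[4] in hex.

C[1]: E(K, 0x5A) = 0x1F; 0x40 ⊕ 0x1F = 0x5F.
C[2]: E(K, 0x5F) = 0x24; 0xB6 ⊕ 0x24 = 0x92.
C[3]: E(K, 0x92) = 0x57; 0x88 ⊕ 0x57 = 0xDF.
C[4]: E(K, 0xDF) = 0xA4; 0xC5 ⊕ 0xA4 = 0x61.

C[1] = 0x5F, C[2] = 0x92, C[3] = 0xDF, C[4] = 0x61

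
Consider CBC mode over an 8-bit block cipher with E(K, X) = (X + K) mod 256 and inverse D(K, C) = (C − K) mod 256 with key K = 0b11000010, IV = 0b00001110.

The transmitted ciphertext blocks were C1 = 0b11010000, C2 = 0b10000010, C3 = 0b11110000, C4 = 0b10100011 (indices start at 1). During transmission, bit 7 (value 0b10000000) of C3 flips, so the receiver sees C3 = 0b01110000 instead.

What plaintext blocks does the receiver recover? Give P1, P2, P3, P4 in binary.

P1 = 0b00000000, P2 = 0b00010000, P3 = 0b00101100, P4 = 0b10010001

CBC decryption: P_i = D(K, C_i) ⊕ C_{i−1}, with C_{0} = IV.
Only C3 changed, to 0b01110000. In CBC, a change in C_i garbles P_i and flips the same bit in P_{i+1}. Decrypting the received ciphertext:
P1: D(K, 0b11010000) = 0b00001110; 0b00001110 ⊕ 0b00001110 = 0b00000000.
P2: D(K, 0b10000010) = 0b11000000; 0b11000000 ⊕ 0b11010000 = 0b00010000.
P3: D(K, 0b01110000) = 0b10101110; 0b10101110 ⊕ 0b10000010 = 0b00101100.
P4: D(K, 0b10100011) = 0b11100001; 0b11100001 ⊕ 0b01110000 = 0b10010001.
Blocks that differ from the original plaintext: P3, P4.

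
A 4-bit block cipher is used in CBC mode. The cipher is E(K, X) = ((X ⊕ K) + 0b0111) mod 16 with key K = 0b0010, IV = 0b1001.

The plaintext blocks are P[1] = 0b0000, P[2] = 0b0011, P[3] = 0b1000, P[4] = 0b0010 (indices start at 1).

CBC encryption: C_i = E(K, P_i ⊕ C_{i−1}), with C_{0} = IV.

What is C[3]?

C[3] = 0b0111

C[1]: P[1] ⊕ 0b1001 = 0b1001; E(K, 0b1001) = 0b0010.
C[2]: P[2] ⊕ 0b0010 = 0b0001; E(K, 0b0001) = 0b1010.
C[3]: P[3] ⊕ 0b1010 = 0b0010; E(K, 0b0010) = 0b0111.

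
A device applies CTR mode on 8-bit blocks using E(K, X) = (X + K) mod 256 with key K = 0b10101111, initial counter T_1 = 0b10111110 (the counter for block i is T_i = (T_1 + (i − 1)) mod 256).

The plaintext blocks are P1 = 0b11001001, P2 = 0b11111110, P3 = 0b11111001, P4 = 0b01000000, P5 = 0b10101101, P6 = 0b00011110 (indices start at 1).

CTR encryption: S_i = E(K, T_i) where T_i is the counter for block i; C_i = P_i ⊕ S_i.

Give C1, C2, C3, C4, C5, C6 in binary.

C1: T = 0b10111110, S = E(K, T) = 0b01101101; 0b11001001 ⊕ 0b01101101 = 0b10100100.
C2: T = 0b10111111, S = E(K, T) = 0b01101110; 0b11111110 ⊕ 0b01101110 = 0b10010000.
C3: T = 0b11000000, S = E(K, T) = 0b01101111; 0b11111001 ⊕ 0b01101111 = 0b10010110.
C4: T = 0b11000001, S = E(K, T) = 0b01110000; 0b01000000 ⊕ 0b01110000 = 0b00110000.
C5: T = 0b11000010, S = E(K, T) = 0b01110001; 0b10101101 ⊕ 0b01110001 = 0b11011100.
C6: T = 0b11000011, S = E(K, T) = 0b01110010; 0b00011110 ⊕ 0b01110010 = 0b01101100.

C1 = 0b10100100, C2 = 0b10010000, C3 = 0b10010110, C4 = 0b00110000, C5 = 0b11011100, C6 = 0b01101100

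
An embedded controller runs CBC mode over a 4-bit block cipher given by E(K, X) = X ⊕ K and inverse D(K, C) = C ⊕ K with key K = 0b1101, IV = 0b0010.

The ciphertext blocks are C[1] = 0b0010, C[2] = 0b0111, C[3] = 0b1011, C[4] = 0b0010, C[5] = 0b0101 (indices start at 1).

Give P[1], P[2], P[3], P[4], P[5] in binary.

CBC decryption: P_i = D(K, C_i) ⊕ C_{i−1}, with C_{0} = IV.
P[1]: D(K, 0b0010) = 0b1111; 0b1111 ⊕ 0b0010 = 0b1101.
P[2]: D(K, 0b0111) = 0b1010; 0b1010 ⊕ 0b0010 = 0b1000.
P[3]: D(K, 0b1011) = 0b0110; 0b0110 ⊕ 0b0111 = 0b0001.
P[4]: D(K, 0b0010) = 0b1111; 0b1111 ⊕ 0b1011 = 0b0100.
P[5]: D(K, 0b0101) = 0b1000; 0b1000 ⊕ 0b0010 = 0b1010.

P[1] = 0b1101, P[2] = 0b1000, P[3] = 0b0001, P[4] = 0b0100, P[5] = 0b1010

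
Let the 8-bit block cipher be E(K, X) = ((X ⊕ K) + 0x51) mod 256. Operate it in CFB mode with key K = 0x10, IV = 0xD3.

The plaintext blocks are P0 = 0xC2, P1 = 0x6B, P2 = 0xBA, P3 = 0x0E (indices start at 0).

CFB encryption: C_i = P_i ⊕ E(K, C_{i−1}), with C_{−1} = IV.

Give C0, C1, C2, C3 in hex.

C0 = 0xD6, C1 = 0x7C, C2 = 0x07, C3 = 0x66

C0: E(K, 0xD3) = 0x14; 0xC2 ⊕ 0x14 = 0xD6.
C1: E(K, 0xD6) = 0x17; 0x6B ⊕ 0x17 = 0x7C.
C2: E(K, 0x7C) = 0xBD; 0xBA ⊕ 0xBD = 0x07.
C3: E(K, 0x07) = 0x68; 0x0E ⊕ 0x68 = 0x66.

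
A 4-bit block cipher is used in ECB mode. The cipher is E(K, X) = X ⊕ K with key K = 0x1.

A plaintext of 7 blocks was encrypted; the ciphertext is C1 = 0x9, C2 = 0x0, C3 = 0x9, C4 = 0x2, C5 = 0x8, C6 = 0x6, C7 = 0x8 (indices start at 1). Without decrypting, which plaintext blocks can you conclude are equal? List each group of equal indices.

P1 = P3; P5 = P7

ECB encrypts each block independently with the same key, so equal ciphertext blocks imply equal plaintext blocks.
C1 = C3 = 0x9, so P1 = P3.
C5 = C7 = 0x8, so P5 = P7.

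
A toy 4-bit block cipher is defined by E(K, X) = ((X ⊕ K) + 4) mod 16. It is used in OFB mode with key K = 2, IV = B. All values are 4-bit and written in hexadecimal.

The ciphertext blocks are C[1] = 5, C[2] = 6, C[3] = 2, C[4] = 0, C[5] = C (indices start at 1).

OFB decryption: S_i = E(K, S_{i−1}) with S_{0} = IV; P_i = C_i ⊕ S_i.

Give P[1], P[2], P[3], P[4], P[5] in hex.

P[1] = 8, P[2] = 5, P[3] = 7, P[4] = B, P[5] = 1

P[1]: S = E(K, B) = D; 5 ⊕ D = 8.
P[2]: S = E(K, D) = 3; 6 ⊕ 3 = 5.
P[3]: S = E(K, 3) = 5; 2 ⊕ 5 = 7.
P[4]: S = E(K, 5) = B; 0 ⊕ B = B.
P[5]: S = E(K, B) = D; C ⊕ D = 1.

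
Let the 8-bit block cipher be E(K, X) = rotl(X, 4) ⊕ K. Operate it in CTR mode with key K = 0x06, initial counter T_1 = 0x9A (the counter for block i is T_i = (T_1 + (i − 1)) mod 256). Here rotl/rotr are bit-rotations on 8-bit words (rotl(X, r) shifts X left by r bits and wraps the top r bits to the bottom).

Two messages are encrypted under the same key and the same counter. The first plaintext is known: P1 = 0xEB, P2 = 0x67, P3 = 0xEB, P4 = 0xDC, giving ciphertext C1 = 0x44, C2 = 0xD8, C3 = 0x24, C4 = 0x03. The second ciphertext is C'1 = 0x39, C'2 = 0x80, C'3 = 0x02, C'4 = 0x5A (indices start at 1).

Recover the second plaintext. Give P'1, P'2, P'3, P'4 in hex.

P'1 = 0x96, P'2 = 0x3F, P'3 = 0xCD, P'4 = 0x85

In CTR with a reused counter, both messages share the same keystream S_i, so C_i ⊕ C'_i = P_i ⊕ P'_i and thus P'_i = P_i ⊕ C_i ⊕ C'_i.
P'1: 0xEB ⊕ 0x44 ⊕ 0x39 = 0x96.
P'2: 0x67 ⊕ 0xD8 ⊕ 0x80 = 0x3F.
P'3: 0xEB ⊕ 0x24 ⊕ 0x02 = 0xCD.
P'4: 0xDC ⊕ 0x03 ⊕ 0x5A = 0x85.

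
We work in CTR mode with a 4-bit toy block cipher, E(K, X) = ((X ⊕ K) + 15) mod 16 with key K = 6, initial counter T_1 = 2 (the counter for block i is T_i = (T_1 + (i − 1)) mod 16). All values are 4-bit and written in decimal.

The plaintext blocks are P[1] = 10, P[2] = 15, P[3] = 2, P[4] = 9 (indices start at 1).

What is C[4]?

C[4] = 11

CTR encryption: S_i = E(K, T_i) where T_i is the counter for block i; C_i = P_i ⊕ S_i.
C[1]: T = 2, S = E(K, T) = 3; 10 ⊕ 3 = 9.
C[2]: T = 3, S = E(K, T) = 4; 15 ⊕ 4 = 11.
C[3]: T = 4, S = E(K, T) = 1; 2 ⊕ 1 = 3.
C[4]: T = 5, S = E(K, T) = 2; 9 ⊕ 2 = 11.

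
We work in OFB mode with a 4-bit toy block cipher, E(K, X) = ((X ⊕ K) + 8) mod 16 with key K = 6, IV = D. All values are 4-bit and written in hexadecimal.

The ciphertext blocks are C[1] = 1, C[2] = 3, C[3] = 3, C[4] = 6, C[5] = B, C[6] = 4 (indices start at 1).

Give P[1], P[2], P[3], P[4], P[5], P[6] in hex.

OFB decryption: S_i = E(K, S_{i−1}) with S_{0} = IV; P_i = C_i ⊕ S_i.
P[1]: S = E(K, D) = 3; 1 ⊕ 3 = 2.
P[2]: S = E(K, 3) = D; 3 ⊕ D = E.
P[3]: S = E(K, D) = 3; 3 ⊕ 3 = 0.
P[4]: S = E(K, 3) = D; 6 ⊕ D = B.
P[5]: S = E(K, D) = 3; B ⊕ 3 = 8.
P[6]: S = E(K, 3) = D; 4 ⊕ D = 9.

P[1] = 2, P[2] = E, P[3] = 0, P[4] = B, P[5] = 8, P[6] = 9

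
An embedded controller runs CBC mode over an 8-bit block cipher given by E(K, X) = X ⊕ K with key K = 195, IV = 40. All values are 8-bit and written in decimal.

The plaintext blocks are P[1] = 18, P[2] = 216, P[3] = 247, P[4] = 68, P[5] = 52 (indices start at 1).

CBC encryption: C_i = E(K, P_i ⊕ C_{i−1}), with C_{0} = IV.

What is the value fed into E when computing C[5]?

101

C[1]: P[1] ⊕ 40 = 58; E(K, 58) = 249.
C[2]: P[2] ⊕ 249 = 33; E(K, 33) = 226.
C[3]: P[3] ⊕ 226 = 21; E(K, 21) = 214.
C[4]: P[4] ⊕ 214 = 146; E(K, 146) = 81.
C[5]: P[5] ⊕ 81 = 101; E(K, 101) = 166.
So the input to E for block [5] is 101.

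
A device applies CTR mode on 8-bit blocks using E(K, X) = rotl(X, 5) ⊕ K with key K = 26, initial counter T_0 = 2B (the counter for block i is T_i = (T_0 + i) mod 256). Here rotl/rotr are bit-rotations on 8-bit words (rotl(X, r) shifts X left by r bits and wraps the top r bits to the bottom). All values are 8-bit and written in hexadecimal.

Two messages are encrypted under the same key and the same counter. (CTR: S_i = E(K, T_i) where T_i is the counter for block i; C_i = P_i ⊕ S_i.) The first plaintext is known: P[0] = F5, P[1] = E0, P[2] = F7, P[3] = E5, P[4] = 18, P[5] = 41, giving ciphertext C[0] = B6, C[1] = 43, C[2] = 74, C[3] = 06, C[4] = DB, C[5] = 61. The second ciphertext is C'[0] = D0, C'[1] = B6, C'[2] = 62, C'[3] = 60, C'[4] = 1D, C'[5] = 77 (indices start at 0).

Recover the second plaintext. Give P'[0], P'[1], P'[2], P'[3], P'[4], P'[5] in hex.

In CTR with a reused counter, both messages share the same keystream S_i, so C_i ⊕ C'_i = P_i ⊕ P'_i and thus P'_i = P_i ⊕ C_i ⊕ C'_i.
P'[0]: F5 ⊕ B6 ⊕ D0 = 93.
P'[1]: E0 ⊕ 43 ⊕ B6 = 15.
P'[2]: F7 ⊕ 74 ⊕ 62 = E1.
P'[3]: E5 ⊕ 06 ⊕ 60 = 83.
P'[4]: 18 ⊕ DB ⊕ 1D = DE.
P'[5]: 41 ⊕ 61 ⊕ 77 = 57.

P'[0] = 93, P'[1] = 15, P'[2] = E1, P'[3] = 83, P'[4] = DE, P'[5] = 57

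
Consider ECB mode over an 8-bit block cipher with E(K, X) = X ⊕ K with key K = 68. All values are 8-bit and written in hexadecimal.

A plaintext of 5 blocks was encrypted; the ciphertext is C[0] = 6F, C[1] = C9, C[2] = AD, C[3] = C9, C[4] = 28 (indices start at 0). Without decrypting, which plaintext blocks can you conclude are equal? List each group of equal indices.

P[1] = P[3]

ECB encrypts each block independently with the same key, so equal ciphertext blocks imply equal plaintext blocks.
C[1] = C[3] = C9, so P[1] = P[3].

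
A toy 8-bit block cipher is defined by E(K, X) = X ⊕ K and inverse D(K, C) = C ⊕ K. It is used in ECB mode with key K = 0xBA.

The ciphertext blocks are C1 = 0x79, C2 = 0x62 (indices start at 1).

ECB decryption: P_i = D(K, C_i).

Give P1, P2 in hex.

P1: D(K, 0x79) = 0xC3.
P2: D(K, 0x62) = 0xD8.

P1 = 0xC3, P2 = 0xD8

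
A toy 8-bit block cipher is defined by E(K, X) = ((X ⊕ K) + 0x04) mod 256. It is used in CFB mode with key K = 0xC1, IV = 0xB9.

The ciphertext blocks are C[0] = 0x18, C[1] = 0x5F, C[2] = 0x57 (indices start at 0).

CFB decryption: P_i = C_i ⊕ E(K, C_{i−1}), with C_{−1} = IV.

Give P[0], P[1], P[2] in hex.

P[0]: E(K, 0xB9) = 0x7C; 0x18 ⊕ 0x7C = 0x64.
P[1]: E(K, 0x18) = 0xDD; 0x5F ⊕ 0xDD = 0x82.
P[2]: E(K, 0x5F) = 0xA2; 0x57 ⊕ 0xA2 = 0xF5.

P[0] = 0x64, P[1] = 0x82, P[2] = 0xF5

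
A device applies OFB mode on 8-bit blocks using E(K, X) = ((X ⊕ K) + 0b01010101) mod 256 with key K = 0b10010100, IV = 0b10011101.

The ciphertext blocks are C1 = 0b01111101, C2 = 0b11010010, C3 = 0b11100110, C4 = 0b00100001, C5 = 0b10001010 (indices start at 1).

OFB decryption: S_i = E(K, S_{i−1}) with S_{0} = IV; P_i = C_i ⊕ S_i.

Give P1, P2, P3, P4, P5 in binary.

P1: S = E(K, 0b10011101) = 0b01011110; 0b01111101 ⊕ 0b01011110 = 0b00100011.
P2: S = E(K, 0b01011110) = 0b00011111; 0b11010010 ⊕ 0b00011111 = 0b11001101.
P3: S = E(K, 0b00011111) = 0b11100000; 0b11100110 ⊕ 0b11100000 = 0b00000110.
P4: S = E(K, 0b11100000) = 0b11001001; 0b00100001 ⊕ 0b11001001 = 0b11101000.
P5: S = E(K, 0b11001001) = 0b10110010; 0b10001010 ⊕ 0b10110010 = 0b00111000.

P1 = 0b00100011, P2 = 0b11001101, P3 = 0b00000110, P4 = 0b11101000, P5 = 0b00111000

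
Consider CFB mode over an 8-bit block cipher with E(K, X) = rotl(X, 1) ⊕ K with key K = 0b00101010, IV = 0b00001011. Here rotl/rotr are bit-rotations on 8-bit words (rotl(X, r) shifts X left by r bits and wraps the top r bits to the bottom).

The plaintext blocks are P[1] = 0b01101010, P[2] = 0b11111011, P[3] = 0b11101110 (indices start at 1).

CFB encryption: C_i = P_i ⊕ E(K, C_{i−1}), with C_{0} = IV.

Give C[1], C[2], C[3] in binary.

C[1]: E(K, 0b00001011) = 0b00111100; 0b01101010 ⊕ 0b00111100 = 0b01010110.
C[2]: E(K, 0b01010110) = 0b10000110; 0b11111011 ⊕ 0b10000110 = 0b01111101.
C[3]: E(K, 0b01111101) = 0b11010000; 0b11101110 ⊕ 0b11010000 = 0b00111110.

C[1] = 0b01010110, C[2] = 0b01111101, C[3] = 0b00111110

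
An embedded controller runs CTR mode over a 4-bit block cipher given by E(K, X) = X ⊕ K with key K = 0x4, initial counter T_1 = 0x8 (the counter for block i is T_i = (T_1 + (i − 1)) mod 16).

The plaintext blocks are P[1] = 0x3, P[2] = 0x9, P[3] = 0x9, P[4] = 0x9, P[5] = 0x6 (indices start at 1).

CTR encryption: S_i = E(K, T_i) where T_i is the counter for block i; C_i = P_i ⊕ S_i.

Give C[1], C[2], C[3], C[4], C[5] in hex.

C[1] = 0xF, C[2] = 0x4, C[3] = 0x7, C[4] = 0x6, C[5] = 0xE

C[1]: T = 0x8, S = E(K, T) = 0xC; 0x3 ⊕ 0xC = 0xF.
C[2]: T = 0x9, S = E(K, T) = 0xD; 0x9 ⊕ 0xD = 0x4.
C[3]: T = 0xA, S = E(K, T) = 0xE; 0x9 ⊕ 0xE = 0x7.
C[4]: T = 0xB, S = E(K, T) = 0xF; 0x9 ⊕ 0xF = 0x6.
C[5]: T = 0xC, S = E(K, T) = 0x8; 0x6 ⊕ 0x8 = 0xE.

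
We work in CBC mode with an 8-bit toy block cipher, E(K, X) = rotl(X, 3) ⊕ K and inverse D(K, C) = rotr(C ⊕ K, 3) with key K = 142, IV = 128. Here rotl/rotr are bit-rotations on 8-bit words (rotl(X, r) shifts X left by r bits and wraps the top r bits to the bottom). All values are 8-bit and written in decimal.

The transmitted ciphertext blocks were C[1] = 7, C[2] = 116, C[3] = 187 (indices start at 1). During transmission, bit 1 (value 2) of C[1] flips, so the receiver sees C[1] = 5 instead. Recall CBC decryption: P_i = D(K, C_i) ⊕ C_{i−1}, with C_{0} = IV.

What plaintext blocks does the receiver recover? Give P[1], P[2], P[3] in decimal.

P[1] = 241, P[2] = 90, P[3] = 210

Only C[1] changed, to 5. In CBC, a change in C_i garbles P_i and flips the same bit in P_{i+1}. Decrypting the received ciphertext:
P[1]: D(K, 5) = 113; 113 ⊕ 128 = 241.
P[2]: D(K, 116) = 95; 95 ⊕ 5 = 90.
P[3]: D(K, 187) = 166; 166 ⊕ 116 = 210.
Blocks that differ from the original plaintext: P[1], P[2].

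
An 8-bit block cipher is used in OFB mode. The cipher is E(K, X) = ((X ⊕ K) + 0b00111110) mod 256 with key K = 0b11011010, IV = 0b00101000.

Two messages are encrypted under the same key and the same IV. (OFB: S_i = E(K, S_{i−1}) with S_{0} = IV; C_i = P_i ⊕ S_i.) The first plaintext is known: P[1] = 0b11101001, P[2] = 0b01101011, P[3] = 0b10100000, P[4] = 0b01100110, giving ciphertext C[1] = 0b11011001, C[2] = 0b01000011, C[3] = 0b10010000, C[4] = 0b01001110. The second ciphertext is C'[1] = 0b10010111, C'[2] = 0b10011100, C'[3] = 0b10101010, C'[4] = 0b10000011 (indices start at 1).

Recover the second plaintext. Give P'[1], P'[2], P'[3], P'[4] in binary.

In OFB with a reused IV, both messages share the same keystream S_i, so C_i ⊕ C'_i = P_i ⊕ P'_i and thus P'_i = P_i ⊕ C_i ⊕ C'_i.
P'[1]: 0b11101001 ⊕ 0b11011001 ⊕ 0b10010111 = 0b10100111.
P'[2]: 0b01101011 ⊕ 0b01000011 ⊕ 0b10011100 = 0b10110100.
P'[3]: 0b10100000 ⊕ 0b10010000 ⊕ 0b10101010 = 0b10011010.
P'[4]: 0b01100110 ⊕ 0b01001110 ⊕ 0b10000011 = 0b10101011.

P'[1] = 0b10100111, P'[2] = 0b10110100, P'[3] = 0b10011010, P'[4] = 0b10101011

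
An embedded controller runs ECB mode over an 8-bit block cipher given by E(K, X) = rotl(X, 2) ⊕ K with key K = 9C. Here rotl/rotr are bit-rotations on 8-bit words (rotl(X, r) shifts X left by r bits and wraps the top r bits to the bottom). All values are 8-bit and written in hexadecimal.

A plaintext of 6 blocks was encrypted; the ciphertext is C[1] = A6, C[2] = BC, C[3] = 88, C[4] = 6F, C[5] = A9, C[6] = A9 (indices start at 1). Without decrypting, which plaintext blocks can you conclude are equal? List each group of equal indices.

ECB encrypts each block independently with the same key, so equal ciphertext blocks imply equal plaintext blocks.
C[5] = C[6] = A9, so P[5] = P[6].

P[5] = P[6]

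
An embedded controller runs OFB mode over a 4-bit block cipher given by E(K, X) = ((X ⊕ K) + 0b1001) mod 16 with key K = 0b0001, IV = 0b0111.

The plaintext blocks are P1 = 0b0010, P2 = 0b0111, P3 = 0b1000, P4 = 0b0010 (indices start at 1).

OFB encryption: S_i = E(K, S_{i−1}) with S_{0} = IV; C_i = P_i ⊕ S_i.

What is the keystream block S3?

C1: S = E(K, 0b0111) = 0b1111; 0b0010 ⊕ 0b1111 = 0b1101.
C2: S = E(K, 0b1111) = 0b0111; 0b0111 ⊕ 0b0111 = 0b0000.
C3: S = E(K, 0b0111) = 0b1111; 0b1000 ⊕ 0b1111 = 0b0111.
So S3 = 0b1111.

0b1111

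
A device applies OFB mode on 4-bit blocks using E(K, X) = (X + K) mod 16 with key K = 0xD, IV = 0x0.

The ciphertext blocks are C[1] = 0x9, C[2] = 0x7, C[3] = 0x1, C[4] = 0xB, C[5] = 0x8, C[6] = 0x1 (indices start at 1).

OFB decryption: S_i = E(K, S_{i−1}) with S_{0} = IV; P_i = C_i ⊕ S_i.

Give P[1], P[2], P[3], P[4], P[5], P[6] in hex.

P[1] = 0x4, P[2] = 0xD, P[3] = 0x6, P[4] = 0xF, P[5] = 0x9, P[6] = 0xF

P[1]: S = E(K, 0x0) = 0xD; 0x9 ⊕ 0xD = 0x4.
P[2]: S = E(K, 0xD) = 0xA; 0x7 ⊕ 0xA = 0xD.
P[3]: S = E(K, 0xA) = 0x7; 0x1 ⊕ 0x7 = 0x6.
P[4]: S = E(K, 0x7) = 0x4; 0xB ⊕ 0x4 = 0xF.
P[5]: S = E(K, 0x4) = 0x1; 0x8 ⊕ 0x1 = 0x9.
P[6]: S = E(K, 0x1) = 0xE; 0x1 ⊕ 0xE = 0xF.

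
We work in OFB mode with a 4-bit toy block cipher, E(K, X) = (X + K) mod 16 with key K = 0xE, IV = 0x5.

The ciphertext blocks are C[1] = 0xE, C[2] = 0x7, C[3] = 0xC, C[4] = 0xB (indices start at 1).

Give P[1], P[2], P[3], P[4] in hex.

OFB decryption: S_i = E(K, S_{i−1}) with S_{0} = IV; P_i = C_i ⊕ S_i.
P[1]: S = E(K, 0x5) = 0x3; 0xE ⊕ 0x3 = 0xD.
P[2]: S = E(K, 0x3) = 0x1; 0x7 ⊕ 0x1 = 0x6.
P[3]: S = E(K, 0x1) = 0xF; 0xC ⊕ 0xF = 0x3.
P[4]: S = E(K, 0xF) = 0xD; 0xB ⊕ 0xD = 0x6.

P[1] = 0xD, P[2] = 0x6, P[3] = 0x3, P[4] = 0x6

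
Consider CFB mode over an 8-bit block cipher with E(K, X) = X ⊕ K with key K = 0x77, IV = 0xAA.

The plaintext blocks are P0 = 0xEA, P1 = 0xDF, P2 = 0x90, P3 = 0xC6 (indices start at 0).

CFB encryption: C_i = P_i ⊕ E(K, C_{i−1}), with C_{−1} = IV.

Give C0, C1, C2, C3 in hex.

C0: E(K, 0xAA) = 0xDD; 0xEA ⊕ 0xDD = 0x37.
C1: E(K, 0x37) = 0x40; 0xDF ⊕ 0x40 = 0x9F.
C2: E(K, 0x9F) = 0xE8; 0x90 ⊕ 0xE8 = 0x78.
C3: E(K, 0x78) = 0x0F; 0xC6 ⊕ 0x0F = 0xC9.

C0 = 0x37, C1 = 0x9F, C2 = 0x78, C3 = 0xC9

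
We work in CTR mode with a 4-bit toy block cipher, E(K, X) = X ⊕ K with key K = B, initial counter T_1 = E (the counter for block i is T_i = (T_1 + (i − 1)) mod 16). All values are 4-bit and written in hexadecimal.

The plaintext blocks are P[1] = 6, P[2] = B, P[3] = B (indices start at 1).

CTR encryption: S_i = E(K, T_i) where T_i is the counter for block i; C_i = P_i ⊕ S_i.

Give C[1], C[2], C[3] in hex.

C[1]: T = E, S = E(K, T) = 5; 6 ⊕ 5 = 3.
C[2]: T = F, S = E(K, T) = 4; B ⊕ 4 = F.
C[3]: T = 0, S = E(K, T) = B; B ⊕ B = 0.

C[1] = 3, C[2] = F, C[3] = 0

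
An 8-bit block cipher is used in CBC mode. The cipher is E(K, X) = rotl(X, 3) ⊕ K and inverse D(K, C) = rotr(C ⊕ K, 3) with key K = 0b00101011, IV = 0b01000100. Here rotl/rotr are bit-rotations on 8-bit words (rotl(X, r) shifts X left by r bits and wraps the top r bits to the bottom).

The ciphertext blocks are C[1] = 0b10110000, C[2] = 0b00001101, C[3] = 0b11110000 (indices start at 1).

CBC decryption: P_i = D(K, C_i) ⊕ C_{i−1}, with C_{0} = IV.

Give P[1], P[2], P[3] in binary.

P[1]: D(K, 0b10110000) = 0b01110011; 0b01110011 ⊕ 0b01000100 = 0b00110111.
P[2]: D(K, 0b00001101) = 0b11000100; 0b11000100 ⊕ 0b10110000 = 0b01110100.
P[3]: D(K, 0b11110000) = 0b01111011; 0b01111011 ⊕ 0b00001101 = 0b01110110.

P[1] = 0b00110111, P[2] = 0b01110100, P[3] = 0b01110110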